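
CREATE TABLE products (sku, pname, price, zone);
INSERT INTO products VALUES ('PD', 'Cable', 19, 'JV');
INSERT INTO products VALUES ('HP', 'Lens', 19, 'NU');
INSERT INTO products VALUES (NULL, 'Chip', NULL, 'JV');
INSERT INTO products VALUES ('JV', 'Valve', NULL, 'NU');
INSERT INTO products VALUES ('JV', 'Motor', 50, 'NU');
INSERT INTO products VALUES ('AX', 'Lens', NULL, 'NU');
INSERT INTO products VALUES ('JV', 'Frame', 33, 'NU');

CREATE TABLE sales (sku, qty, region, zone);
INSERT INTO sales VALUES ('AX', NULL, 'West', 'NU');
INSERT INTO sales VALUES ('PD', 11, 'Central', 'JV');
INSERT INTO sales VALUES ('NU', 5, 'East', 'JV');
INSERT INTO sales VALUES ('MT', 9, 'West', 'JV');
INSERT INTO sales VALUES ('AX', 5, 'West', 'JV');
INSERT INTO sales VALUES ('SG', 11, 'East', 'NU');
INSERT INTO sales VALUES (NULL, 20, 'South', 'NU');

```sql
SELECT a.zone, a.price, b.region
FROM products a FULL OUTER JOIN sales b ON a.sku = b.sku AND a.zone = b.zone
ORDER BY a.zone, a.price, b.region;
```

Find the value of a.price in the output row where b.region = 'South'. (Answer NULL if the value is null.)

NULL

FULL OUTER JOIN keeps every row from both sides; unmatched rows get NULL for the other side's columns.
Matching on a.sku = b.sku AND a.zone = b.zone. A NULL in a compared column never satisfies the condition.
Matched pairs: 2; unmatched a rows kept: 5; unmatched b rows kept: 5.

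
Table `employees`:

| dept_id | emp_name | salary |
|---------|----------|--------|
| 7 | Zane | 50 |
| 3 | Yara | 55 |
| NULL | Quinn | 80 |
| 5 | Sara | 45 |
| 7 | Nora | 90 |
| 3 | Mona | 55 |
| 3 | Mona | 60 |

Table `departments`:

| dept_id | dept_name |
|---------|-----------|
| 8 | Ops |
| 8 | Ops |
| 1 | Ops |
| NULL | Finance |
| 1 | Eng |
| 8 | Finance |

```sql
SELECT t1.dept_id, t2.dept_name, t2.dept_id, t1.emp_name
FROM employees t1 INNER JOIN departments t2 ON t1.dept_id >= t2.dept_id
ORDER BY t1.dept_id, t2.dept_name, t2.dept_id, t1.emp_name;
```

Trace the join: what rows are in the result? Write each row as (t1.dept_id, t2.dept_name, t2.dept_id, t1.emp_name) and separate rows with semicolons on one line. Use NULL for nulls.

INNER JOIN keeps only pairs where the ON condition holds.
Matching on t1.dept_id >= t2.dept_id. A NULL in a compared column never satisfies the condition.
Matched pairs: 12.

(3, Eng, 1, Mona); (3, Eng, 1, Mona); (3, Eng, 1, Yara); (3, Ops, 1, Mona); (3, Ops, 1, Mona); (3, Ops, 1, Yara); (5, Eng, 1, Sara); (5, Ops, 1, Sara); (7, Eng, 1, Nora); (7, Eng, 1, Zane); (7, Ops, 1, Nora); (7, Ops, 1, Zane)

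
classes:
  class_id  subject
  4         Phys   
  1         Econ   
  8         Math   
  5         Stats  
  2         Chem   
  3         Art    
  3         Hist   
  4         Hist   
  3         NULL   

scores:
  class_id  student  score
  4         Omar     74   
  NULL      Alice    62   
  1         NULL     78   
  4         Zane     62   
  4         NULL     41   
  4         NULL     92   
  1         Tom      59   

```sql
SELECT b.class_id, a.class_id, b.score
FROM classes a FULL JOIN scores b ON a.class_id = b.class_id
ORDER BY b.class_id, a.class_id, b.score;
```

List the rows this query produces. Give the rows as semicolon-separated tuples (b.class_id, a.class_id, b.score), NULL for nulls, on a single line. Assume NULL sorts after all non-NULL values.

FULL OUTER JOIN keeps every row from both sides; unmatched rows get NULL for the other side's columns.
Matching on a.class_id = b.class_id. A NULL in a compared column never satisfies the condition.
Matched pairs: 10; unmatched a rows kept: 6; unmatched b rows kept: 1.

(1, 1, 59); (1, 1, 78); (4, 4, 41); (4, 4, 41); (4, 4, 62); (4, 4, 62); (4, 4, 74); (4, 4, 74); (4, 4, 92); (4, 4, 92); (NULL, 2, NULL); (NULL, 3, NULL); (NULL, 3, NULL); (NULL, 3, NULL); (NULL, 5, NULL); (NULL, 8, NULL); (NULL, NULL, 62)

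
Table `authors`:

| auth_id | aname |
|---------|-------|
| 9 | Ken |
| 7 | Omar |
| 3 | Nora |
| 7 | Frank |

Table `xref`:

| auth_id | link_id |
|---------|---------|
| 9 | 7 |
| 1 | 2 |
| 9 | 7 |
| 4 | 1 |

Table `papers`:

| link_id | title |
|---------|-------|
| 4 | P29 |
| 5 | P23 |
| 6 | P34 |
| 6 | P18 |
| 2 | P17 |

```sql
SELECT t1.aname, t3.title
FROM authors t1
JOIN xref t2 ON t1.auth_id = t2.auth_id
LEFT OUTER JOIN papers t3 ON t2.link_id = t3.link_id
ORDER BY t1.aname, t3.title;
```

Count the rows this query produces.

Joins associate left-to-right: authors INNER JOIN xref on auth_id gives 2 intermediate row(s).
Then LEFT JOIN `papers t3` on link_id: each of those 2 rows is kept; rows whose t2.link_id has no match in t3 get NULL for t3's columns.
Result: 2 row(s).

2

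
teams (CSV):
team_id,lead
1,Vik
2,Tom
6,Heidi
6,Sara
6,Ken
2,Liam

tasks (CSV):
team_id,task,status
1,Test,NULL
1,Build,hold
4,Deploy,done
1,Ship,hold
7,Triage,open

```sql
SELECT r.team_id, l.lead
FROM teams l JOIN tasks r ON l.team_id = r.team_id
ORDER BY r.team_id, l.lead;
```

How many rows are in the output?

INNER JOIN keeps only pairs where the ON condition holds.
Matching on l.team_id = r.team_id.
Matched pairs: 3.
Total: 3 rows.

3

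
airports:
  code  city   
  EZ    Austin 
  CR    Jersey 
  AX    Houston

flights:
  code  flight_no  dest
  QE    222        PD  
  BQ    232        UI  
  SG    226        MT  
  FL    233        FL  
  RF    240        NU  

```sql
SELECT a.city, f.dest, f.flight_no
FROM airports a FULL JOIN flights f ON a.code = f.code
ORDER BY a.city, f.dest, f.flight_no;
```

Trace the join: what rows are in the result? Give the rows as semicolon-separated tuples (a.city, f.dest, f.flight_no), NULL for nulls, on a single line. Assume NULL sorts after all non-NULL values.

FULL OUTER JOIN keeps every row from both sides; unmatched rows get NULL for the other side's columns.
Matching on a.code = f.code.
- a (code=EZ) has no partner → padded with NULL.
- a (code=CR) has no partner → padded with NULL.
- a (code=AX) has no partner → padded with NULL.
- 5 row(s) from f found no a partner → padded with NULL.
After projecting and ordering:
a.city | f.dest | f.flight_no
Austin | NULL | NULL
Houston | NULL | NULL
Jersey | NULL | NULL
NULL | FL | 233
NULL | MT | 226
NULL | NU | 240
NULL | PD | 222
NULL | UI | 232

(Austin, NULL, NULL); (Houston, NULL, NULL); (Jersey, NULL, NULL); (NULL, FL, 233); (NULL, MT, 226); (NULL, NU, 240); (NULL, PD, 222); (NULL, UI, 232)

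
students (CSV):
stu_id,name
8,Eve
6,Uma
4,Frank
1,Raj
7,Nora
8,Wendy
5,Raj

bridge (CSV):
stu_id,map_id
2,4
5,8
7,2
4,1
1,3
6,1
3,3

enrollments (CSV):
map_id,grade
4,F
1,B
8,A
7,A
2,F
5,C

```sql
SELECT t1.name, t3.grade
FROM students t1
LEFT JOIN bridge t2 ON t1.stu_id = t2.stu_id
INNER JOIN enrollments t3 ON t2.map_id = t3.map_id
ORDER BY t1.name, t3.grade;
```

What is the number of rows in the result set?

4

Step 1 — t1 LEFT JOIN t2 on stu_id → 7 row(s).
Then INNER JOIN `enrollments t3` on map_id: keep only rows whose t2.map_id appears in t3.
Result: 4 row(s).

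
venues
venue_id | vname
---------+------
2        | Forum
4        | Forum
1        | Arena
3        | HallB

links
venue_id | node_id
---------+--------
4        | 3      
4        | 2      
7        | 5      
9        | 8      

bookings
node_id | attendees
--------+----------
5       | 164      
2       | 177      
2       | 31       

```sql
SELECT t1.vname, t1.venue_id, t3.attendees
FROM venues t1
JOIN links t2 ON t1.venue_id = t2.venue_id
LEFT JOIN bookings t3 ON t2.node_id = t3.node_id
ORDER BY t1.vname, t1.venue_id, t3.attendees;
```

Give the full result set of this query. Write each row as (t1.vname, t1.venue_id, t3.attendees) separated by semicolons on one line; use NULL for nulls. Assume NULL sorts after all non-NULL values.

(Forum, 4, 31); (Forum, 4, 177); (Forum, 4, NULL)

Evaluate left to right. First `venues t1 INNER JOIN links t2` on venue_id: 2 row(s).
Then LEFT JOIN `bookings t3` on node_id: each of those 2 rows is kept; rows whose t2.node_id has no match in t3 get NULL for t3's columns.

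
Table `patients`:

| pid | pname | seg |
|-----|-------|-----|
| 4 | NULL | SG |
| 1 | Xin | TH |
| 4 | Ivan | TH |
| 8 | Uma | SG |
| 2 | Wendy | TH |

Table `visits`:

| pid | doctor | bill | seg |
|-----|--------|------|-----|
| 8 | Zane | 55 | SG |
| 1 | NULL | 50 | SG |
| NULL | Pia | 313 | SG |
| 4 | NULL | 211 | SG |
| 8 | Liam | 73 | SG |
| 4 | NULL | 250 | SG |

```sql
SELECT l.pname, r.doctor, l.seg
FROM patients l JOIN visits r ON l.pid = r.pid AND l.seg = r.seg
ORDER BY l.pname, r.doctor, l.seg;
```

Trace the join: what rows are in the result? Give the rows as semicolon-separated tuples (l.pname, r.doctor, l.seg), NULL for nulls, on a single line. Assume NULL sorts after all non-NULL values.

(Uma, Liam, SG); (Uma, Zane, SG); (NULL, NULL, SG); (NULL, NULL, SG)

INNER JOIN keeps only pairs where the ON condition holds.
Matching on l.pid = r.pid AND l.seg = r.seg. A NULL in a compared column never satisfies the condition.
- pid=4, seg=SG: 2 matching r row(s), so 2 row(s) emitted.
- pid=1, seg=TH: no matching r row, dropped.
- pid=4, seg=TH: no matching r row, dropped.
- pid=8, seg=SG: 2 matching r row(s), so 2 row(s) emitted.
- pid=2, seg=TH: no matching r row, dropped.
After projecting and ordering:
l.pname | r.doctor | l.seg
Uma | Liam | SG
Uma | Zane | SG
NULL | NULL | SG
NULL | NULL | SG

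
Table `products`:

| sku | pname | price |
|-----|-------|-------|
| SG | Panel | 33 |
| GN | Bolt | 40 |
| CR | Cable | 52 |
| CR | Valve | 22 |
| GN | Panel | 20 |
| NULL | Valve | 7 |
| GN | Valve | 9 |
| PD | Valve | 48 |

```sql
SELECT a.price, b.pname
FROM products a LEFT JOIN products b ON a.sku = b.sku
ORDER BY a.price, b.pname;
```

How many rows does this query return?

16

LEFT JOIN keeps every row from `products a`; unmatched rows get NULL for `products b`'s columns.
Matching on a.sku = b.sku. A NULL in a compared column never satisfies the condition.
- a row (sku=SG): matches 1 b row(s) → 1 output row(s).
- a row (sku=GN): matches 3 b row(s) → 3 output row(s).
- a row (sku=CR): matches 2 b row(s) → 2 output row(s).
- a row (sku=CR): matches 2 b row(s) → 2 output row(s).
- a row (sku=GN): matches 3 b row(s) → 3 output row(s).
- a row (sku=NULL): no match → kept, b columns NULL.
- a row (sku=GN): matches 3 b row(s) → 3 output row(s).
- a row (sku=PD): matches 1 b row(s) → 1 output row(s).
Total: 15 matched + 1 padded = 16 rows.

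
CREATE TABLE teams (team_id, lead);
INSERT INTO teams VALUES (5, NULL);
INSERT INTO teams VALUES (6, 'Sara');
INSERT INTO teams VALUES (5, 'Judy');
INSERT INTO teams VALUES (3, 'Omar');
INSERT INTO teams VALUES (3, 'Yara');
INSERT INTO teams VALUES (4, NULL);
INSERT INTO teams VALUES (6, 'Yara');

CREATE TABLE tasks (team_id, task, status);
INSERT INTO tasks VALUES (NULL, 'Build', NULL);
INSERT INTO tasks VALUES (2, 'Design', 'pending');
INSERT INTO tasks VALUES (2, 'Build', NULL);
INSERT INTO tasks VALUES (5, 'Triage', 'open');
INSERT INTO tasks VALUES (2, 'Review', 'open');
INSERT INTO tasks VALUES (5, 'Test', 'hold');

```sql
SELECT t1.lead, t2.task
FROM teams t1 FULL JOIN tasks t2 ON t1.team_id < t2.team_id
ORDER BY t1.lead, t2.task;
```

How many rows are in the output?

FULL OUTER JOIN keeps every row from both sides; unmatched rows get NULL for the other side's columns.
Matching on t1.team_id < t2.team_id. A NULL in a compared column never satisfies the condition.
Matched pairs: 6; unmatched t1 rows kept: 4; unmatched t2 rows kept: 4.
Total: 6 matched + 8 padded = 14 rows.

14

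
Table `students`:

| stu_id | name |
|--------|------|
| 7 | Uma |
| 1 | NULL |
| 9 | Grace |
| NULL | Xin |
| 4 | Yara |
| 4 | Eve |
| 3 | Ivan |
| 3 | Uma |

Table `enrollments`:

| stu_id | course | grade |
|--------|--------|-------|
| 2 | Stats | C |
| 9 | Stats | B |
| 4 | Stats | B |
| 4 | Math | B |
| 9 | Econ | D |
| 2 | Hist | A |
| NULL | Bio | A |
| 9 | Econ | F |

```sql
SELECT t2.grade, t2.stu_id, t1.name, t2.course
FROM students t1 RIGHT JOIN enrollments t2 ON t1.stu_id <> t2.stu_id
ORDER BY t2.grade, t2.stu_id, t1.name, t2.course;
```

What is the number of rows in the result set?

43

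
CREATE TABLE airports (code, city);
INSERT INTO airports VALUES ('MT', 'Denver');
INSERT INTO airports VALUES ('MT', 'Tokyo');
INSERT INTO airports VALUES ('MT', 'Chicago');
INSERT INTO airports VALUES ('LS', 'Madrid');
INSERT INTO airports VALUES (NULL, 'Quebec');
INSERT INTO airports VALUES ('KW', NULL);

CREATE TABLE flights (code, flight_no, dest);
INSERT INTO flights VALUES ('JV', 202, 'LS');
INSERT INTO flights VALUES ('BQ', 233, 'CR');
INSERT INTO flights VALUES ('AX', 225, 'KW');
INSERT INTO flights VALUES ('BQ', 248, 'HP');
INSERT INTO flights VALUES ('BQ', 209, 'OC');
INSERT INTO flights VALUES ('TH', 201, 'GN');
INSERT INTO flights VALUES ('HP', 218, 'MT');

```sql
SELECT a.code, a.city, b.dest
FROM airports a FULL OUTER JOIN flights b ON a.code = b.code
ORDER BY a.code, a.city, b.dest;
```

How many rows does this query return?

13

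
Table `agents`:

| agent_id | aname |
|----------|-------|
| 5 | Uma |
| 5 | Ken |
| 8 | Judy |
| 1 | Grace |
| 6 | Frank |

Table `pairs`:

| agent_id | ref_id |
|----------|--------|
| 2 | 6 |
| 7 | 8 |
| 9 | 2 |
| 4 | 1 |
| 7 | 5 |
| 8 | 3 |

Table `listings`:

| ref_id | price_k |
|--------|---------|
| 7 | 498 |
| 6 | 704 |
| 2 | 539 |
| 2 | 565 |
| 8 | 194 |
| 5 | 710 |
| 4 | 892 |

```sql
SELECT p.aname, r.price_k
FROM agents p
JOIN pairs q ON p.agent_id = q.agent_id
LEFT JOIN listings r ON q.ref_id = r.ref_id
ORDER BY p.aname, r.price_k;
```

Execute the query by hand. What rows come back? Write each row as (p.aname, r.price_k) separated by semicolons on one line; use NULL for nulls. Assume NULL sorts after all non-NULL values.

(Judy, NULL)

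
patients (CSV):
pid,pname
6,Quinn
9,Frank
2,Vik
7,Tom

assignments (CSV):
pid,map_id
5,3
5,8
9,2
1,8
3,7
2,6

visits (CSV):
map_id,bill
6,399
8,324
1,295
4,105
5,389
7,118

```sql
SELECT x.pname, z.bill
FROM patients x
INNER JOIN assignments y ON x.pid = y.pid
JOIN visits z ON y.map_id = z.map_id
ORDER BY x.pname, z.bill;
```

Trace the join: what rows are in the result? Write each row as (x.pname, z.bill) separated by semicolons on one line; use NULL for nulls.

(Vik, 399)

Step 1 — x INNER JOIN y on pid → 2 row(s).
Then INNER JOIN `visits z` on map_id: keep only rows whose y.map_id appears in z.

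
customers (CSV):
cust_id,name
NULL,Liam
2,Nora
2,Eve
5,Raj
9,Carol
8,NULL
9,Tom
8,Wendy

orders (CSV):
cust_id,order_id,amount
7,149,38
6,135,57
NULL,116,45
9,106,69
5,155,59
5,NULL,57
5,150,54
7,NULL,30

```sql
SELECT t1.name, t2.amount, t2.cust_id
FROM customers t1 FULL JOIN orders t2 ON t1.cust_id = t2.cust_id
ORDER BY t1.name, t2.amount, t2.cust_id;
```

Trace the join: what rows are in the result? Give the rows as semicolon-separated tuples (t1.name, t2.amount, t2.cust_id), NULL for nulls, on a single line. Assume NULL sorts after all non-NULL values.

(Carol, 69, 9); (Eve, NULL, NULL); (Liam, NULL, NULL); (Nora, NULL, NULL); (Raj, 54, 5); (Raj, 57, 5); (Raj, 59, 5); (Tom, 69, 9); (Wendy, NULL, NULL); (NULL, 30, 7); (NULL, 38, 7); (NULL, 45, NULL); (NULL, 57, 6); (NULL, NULL, NULL)

FULL OUTER JOIN keeps every row from both sides; unmatched rows get NULL for the other side's columns.
Matching on t1.cust_id = t2.cust_id. A NULL in a compared column never satisfies the condition.
Matched pairs: 5; unmatched t1 rows kept: 5; unmatched t2 rows kept: 4.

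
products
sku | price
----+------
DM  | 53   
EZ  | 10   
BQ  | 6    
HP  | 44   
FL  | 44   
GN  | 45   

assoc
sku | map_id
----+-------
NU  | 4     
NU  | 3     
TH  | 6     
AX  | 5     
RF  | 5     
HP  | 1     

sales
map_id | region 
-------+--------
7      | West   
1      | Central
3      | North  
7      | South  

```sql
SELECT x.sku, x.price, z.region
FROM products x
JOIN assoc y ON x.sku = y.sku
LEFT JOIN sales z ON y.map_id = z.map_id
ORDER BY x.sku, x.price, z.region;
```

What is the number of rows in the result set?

Evaluate left to right. First `products x INNER JOIN assoc y` on sku: 1 row(s).
Then LEFT JOIN `sales z` on map_id: each of those 1 rows is kept; rows whose y.map_id has no match in z get NULL for z's columns.
Result: 1 row(s).

1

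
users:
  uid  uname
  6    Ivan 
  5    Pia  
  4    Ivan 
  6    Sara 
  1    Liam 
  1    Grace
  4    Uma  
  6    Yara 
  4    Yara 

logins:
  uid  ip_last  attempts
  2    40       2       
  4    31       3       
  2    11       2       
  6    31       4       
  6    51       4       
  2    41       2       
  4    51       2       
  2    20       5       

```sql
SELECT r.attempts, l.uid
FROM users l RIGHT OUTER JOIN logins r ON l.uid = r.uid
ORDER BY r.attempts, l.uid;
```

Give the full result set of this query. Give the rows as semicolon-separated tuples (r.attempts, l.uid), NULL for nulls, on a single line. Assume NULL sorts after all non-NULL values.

RIGHT JOIN keeps every row from `logins`; unmatched rows get NULL for `users`'s columns.
Matching on l.uid = r.uid.
- l[0] uid=6 → 2 match(es) in r → 2 row(s).
- l[1] uid=5 → no match.
- l[2] uid=4 → 2 match(es) in r → 2 row(s).
- l[3] uid=6 → 2 match(es) in r → 2 row(s).
- l[4] uid=1 → no match.
- l[5] uid=1 → no match.
- l[6] uid=4 → 2 match(es) in r → 2 row(s).
- l[7] uid=6 → 2 match(es) in r → 2 row(s).
- l[8] uid=4 → 2 match(es) in r → 2 row(s).
- plus 4 unmatched r row(s), each kept with NULL l columns.

(2, 4); (2, 4); (2, 4); (2, NULL); (2, NULL); (2, NULL); (3, 4); (3, 4); (3, 4); (4, 6); (4, 6); (4, 6); (4, 6); (4, 6); (4, 6); (5, NULL)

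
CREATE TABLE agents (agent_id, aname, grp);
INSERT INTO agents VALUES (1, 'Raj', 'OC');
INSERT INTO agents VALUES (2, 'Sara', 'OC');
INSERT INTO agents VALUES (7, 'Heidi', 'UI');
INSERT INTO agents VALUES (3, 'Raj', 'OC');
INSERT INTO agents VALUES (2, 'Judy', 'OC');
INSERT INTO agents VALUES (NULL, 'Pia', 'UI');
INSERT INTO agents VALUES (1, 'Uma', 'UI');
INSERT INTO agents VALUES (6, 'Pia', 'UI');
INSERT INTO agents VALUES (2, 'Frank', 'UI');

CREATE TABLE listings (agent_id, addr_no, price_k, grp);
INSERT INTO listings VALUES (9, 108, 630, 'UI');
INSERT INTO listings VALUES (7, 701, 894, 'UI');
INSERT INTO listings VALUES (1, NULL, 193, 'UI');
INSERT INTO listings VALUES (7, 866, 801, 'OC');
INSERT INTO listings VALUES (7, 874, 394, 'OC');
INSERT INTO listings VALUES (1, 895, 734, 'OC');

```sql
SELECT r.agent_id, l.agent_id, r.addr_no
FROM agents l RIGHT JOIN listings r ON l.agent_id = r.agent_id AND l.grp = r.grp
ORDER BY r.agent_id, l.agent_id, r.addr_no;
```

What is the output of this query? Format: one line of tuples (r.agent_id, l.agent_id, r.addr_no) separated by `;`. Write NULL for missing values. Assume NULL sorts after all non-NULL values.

RIGHT JOIN keeps every row from `listings`; unmatched rows get NULL for `agents`'s columns.
Matching on l.agent_id = r.agent_id AND l.grp = r.grp. A NULL in a compared column never satisfies the condition.
- agent_id=1, grp=OC: 1 matching r row(s), so 1 row(s) emitted.
- agent_id=2, grp=OC: no matching r row.
- agent_id=7, grp=UI: 1 matching r row(s), so 1 row(s) emitted.
- agent_id=3, grp=OC: no matching r row.
- agent_id=2, grp=OC: no matching r row.
- agent_id=NULL, grp=UI: no matching r row.
- agent_id=1, grp=UI: 1 matching r row(s), so 1 row(s) emitted.
- agent_id=6, grp=UI: no matching r row.
- agent_id=2, grp=UI: no matching r row.
- 3 row(s) from r found no l partner → padded with NULL.
After projecting and ordering:
r.agent_id | l.agent_id | r.addr_no
1 | 1 | 895
1 | 1 | NULL
7 | 7 | 701
7 | NULL | 866
7 | NULL | 874
9 | NULL | 108

(1, 1, 895); (1, 1, NULL); (7, 7, 701); (7, NULL, 866); (7, NULL, 874); (9, NULL, 108)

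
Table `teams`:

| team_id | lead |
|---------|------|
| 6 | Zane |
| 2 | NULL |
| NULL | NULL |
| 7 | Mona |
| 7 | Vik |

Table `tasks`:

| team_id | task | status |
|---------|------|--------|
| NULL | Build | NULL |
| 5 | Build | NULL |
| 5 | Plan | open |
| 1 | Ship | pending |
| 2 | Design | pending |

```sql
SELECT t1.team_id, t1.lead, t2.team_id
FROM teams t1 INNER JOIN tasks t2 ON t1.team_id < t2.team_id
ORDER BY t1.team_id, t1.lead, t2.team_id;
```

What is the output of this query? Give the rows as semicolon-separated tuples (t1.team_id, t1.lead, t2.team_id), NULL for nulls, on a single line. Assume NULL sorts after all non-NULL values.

INNER JOIN keeps only pairs where the ON condition holds.
Matching on t1.team_id < t2.team_id. A NULL in a compared column never satisfies the condition.
Matched pairs: 2.

(2, NULL, 5); (2, NULL, 5)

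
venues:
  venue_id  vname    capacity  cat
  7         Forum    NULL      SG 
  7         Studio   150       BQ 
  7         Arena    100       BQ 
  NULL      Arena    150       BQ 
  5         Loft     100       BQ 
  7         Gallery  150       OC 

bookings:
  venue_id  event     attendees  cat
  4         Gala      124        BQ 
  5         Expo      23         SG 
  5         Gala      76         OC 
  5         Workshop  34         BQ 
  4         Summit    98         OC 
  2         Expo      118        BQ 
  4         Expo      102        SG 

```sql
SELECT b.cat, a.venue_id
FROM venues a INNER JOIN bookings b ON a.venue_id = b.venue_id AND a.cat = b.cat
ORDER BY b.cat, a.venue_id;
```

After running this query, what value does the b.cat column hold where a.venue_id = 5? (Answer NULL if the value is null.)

BQ

INNER JOIN keeps only pairs where the ON condition holds.
Matching on a.venue_id = b.venue_id AND a.cat = b.cat. A NULL in a compared column never satisfies the condition.
Matched pairs: 1.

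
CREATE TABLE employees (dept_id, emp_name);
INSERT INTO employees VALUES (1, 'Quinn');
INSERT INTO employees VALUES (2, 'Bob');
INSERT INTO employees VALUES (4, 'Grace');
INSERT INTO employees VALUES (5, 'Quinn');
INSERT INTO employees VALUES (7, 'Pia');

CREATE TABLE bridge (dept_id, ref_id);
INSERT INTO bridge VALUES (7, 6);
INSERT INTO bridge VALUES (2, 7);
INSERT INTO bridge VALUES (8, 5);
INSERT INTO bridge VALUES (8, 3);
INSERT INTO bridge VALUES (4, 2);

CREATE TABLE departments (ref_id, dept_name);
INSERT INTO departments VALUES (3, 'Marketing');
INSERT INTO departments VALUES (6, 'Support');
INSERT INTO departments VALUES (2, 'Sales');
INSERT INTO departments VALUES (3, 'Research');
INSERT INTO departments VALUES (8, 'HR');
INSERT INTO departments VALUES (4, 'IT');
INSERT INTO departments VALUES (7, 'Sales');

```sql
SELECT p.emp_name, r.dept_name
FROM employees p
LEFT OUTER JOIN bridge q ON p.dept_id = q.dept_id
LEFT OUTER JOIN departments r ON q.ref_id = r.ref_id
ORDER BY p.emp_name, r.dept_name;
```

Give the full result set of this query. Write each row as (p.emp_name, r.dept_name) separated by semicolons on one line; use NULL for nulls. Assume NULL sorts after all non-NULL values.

Step 1 — p LEFT JOIN q on dept_id → 5 row(s).
Then LEFT JOIN `departments r` on ref_id: each of those 5 rows is kept; rows whose q.ref_id has no match in r get NULL for r's columns.

(Bob, Sales); (Grace, Sales); (Pia, Support); (Quinn, NULL); (Quinn, NULL)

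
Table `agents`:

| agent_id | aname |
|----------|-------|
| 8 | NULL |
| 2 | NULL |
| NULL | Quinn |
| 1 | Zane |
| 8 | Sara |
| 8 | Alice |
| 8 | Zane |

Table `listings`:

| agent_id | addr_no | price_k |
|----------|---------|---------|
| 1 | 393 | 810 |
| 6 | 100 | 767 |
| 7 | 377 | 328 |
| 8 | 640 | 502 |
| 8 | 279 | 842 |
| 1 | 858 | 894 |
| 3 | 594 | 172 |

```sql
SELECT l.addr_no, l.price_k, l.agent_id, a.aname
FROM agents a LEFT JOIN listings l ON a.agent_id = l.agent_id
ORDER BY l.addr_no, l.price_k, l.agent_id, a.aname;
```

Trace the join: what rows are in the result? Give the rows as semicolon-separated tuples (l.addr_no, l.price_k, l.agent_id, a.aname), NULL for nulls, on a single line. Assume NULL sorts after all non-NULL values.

(279, 842, 8, Alice); (279, 842, 8, Sara); (279, 842, 8, Zane); (279, 842, 8, NULL); (393, 810, 1, Zane); (640, 502, 8, Alice); (640, 502, 8, Sara); (640, 502, 8, Zane); (640, 502, 8, NULL); (858, 894, 1, Zane); (NULL, NULL, NULL, Quinn); (NULL, NULL, NULL, NULL)

LEFT JOIN keeps every row from `agents`; unmatched rows get NULL for `listings`'s columns.
Matching on a.agent_id = l.agent_id. A NULL in a compared column never satisfies the condition.
Matched pairs: 10; unmatched a rows kept: 2.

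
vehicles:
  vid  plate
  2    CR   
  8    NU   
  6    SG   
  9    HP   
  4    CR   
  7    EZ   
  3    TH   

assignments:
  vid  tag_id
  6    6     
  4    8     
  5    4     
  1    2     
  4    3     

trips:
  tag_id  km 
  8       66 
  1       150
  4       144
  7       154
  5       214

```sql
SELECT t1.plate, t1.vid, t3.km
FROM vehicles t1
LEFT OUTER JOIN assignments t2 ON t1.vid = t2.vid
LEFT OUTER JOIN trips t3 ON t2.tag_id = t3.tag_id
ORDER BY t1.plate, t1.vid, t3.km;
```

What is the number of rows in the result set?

8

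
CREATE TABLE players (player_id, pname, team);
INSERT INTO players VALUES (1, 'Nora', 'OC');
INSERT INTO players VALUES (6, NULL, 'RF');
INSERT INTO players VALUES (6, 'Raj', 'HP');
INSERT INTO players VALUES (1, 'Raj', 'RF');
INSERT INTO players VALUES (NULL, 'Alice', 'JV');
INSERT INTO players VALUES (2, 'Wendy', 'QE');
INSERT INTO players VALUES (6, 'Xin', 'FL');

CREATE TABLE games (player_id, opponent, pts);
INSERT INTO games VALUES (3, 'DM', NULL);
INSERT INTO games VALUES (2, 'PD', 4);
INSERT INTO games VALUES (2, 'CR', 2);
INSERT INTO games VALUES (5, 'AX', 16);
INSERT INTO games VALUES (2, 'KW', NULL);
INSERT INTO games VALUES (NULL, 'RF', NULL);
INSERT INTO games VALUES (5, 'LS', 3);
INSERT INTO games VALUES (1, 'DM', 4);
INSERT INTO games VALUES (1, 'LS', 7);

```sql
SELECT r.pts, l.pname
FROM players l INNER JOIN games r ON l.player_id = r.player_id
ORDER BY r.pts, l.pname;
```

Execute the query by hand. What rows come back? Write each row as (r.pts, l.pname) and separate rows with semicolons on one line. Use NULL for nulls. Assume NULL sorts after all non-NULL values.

(2, Wendy); (4, Nora); (4, Raj); (4, Wendy); (7, Nora); (7, Raj); (NULL, Wendy)

INNER JOIN keeps only pairs where the ON condition holds.
Matching on l.player_id = r.player_id. A NULL in a compared column never satisfies the condition.
- l[0] player_id=1 → 2 match(es) in r → 2 row(s).
- l[1] player_id=6 → no match; dropped.
- l[2] player_id=6 → no match; dropped.
- l[3] player_id=1 → 2 match(es) in r → 2 row(s).
- l[4] player_id=NULL → no match; dropped.
- l[5] player_id=2 → 3 match(es) in r → 3 row(s).
- l[6] player_id=6 → no match; dropped.
After projecting and ordering:
r.pts | l.pname
2 | Wendy
4 | Nora
4 | Raj
4 | Wendy
7 | Nora
7 | Raj
NULL | Wendy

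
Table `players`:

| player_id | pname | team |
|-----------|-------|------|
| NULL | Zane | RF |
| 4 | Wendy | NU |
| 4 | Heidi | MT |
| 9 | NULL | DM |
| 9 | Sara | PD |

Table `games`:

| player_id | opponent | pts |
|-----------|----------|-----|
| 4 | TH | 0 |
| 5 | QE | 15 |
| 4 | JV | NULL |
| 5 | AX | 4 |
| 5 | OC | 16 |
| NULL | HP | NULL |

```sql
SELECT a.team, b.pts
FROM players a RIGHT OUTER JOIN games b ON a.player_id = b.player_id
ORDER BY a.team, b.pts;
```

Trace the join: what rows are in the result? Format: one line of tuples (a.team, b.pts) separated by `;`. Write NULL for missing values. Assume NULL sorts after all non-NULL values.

RIGHT JOIN keeps every row from `games`; unmatched rows get NULL for `players`'s columns.
Matching on a.player_id = b.player_id. A NULL in a compared column never satisfies the condition.
- a (player_id=NULL) has no partner in b.
- a (player_id=4) pairs with 2 row(s) of b.
- a (player_id=4) pairs with 2 row(s) of b.
- a (player_id=9) has no partner in b.
- a (player_id=9) has no partner in b.
- 4 b row(s) had no a match → kept, a columns NULL.
After projecting and ordering:
a.team | b.pts
MT | 0
MT | NULL
NU | 0
NU | NULL
NULL | 4
NULL | 15
NULL | 16
NULL | NULL

(MT, 0); (MT, NULL); (NU, 0); (NU, NULL); (NULL, 4); (NULL, 15); (NULL, 16); (NULL, NULL)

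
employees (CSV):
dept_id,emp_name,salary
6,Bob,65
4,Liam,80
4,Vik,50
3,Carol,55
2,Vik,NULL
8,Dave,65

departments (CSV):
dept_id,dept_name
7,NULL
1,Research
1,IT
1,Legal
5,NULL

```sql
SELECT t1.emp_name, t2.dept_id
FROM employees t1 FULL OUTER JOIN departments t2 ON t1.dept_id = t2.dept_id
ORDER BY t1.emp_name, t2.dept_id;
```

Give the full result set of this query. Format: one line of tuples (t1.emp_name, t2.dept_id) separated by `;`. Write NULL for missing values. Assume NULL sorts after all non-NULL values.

(Bob, NULL); (Carol, NULL); (Dave, NULL); (Liam, NULL); (Vik, NULL); (Vik, NULL); (NULL, 1); (NULL, 1); (NULL, 1); (NULL, 5); (NULL, 7)

FULL OUTER JOIN keeps every row from both sides; unmatched rows get NULL for the other side's columns.
Matching on t1.dept_id = t2.dept_id.
- t1[0] dept_id=6 → no match; kept with NULLs on the t2 side.
- t1[1] dept_id=4 → no match; kept with NULLs on the t2 side.
- t1[2] dept_id=4 → no match; kept with NULLs on the t2 side.
- t1[3] dept_id=3 → no match; kept with NULLs on the t2 side.
- t1[4] dept_id=2 → no match; kept with NULLs on the t2 side.
- t1[5] dept_id=8 → no match; kept with NULLs on the t2 side.
- 5 row(s) from t2 found no t1 partner → padded with NULL.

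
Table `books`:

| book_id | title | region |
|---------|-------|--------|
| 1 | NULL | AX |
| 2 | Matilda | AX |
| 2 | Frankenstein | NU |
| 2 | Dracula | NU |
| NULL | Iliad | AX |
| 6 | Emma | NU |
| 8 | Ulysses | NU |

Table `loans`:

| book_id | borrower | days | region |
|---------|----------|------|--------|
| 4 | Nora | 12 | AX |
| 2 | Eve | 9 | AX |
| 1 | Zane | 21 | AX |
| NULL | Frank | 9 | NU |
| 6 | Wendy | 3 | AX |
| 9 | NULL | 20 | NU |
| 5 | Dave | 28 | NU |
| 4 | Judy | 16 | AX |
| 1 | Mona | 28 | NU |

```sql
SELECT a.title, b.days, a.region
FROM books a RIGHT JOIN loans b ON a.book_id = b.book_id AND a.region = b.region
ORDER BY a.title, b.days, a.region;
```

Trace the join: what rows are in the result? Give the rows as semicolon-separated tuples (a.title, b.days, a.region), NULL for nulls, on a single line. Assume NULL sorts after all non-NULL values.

RIGHT JOIN keeps every row from `loans`; unmatched rows get NULL for `books`'s columns.
Matching on a.book_id = b.book_id AND a.region = b.region. A NULL in a compared column never satisfies the condition.
- a row (book_id=1, region=AX): matches 1 b row(s) → 1 output row(s).
- a row (book_id=2, region=AX): matches 1 b row(s) → 1 output row(s).
- a row (book_id=2, region=NU): no match.
- a row (book_id=2, region=NU): no match.
- a row (book_id=NULL, region=AX): no match.
- a row (book_id=6, region=NU): no match.
- a row (book_id=8, region=NU): no match.
- 7 row(s) from b found no a partner → padded with NULL.
After projecting and ordering:
a.title | b.days | a.region
Matilda | 9 | AX
NULL | 3 | NULL
NULL | 9 | NULL
NULL | 12 | NULL
NULL | 16 | NULL
NULL | 20 | NULL
NULL | 21 | AX
NULL | 28 | NULL
NULL | 28 | NULL

(Matilda, 9, AX); (NULL, 3, NULL); (NULL, 9, NULL); (NULL, 12, NULL); (NULL, 16, NULL); (NULL, 20, NULL); (NULL, 21, AX); (NULL, 28, NULL); (NULL, 28, NULL)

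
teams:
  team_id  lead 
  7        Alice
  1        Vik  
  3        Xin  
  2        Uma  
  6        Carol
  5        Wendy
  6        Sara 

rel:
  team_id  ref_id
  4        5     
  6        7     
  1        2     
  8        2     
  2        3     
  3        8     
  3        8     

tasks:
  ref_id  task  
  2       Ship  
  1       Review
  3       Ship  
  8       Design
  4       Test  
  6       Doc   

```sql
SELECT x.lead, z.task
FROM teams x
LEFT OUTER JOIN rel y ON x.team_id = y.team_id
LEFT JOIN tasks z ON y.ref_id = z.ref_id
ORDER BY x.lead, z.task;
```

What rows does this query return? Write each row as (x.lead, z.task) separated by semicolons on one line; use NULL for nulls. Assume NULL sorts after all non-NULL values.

(Alice, NULL); (Carol, NULL); (Sara, NULL); (Uma, Ship); (Vik, Ship); (Wendy, NULL); (Xin, Design); (Xin, Design)

Joins associate left-to-right: teams LEFT JOIN rel on team_id gives 8 intermediate row(s).
Then LEFT JOIN `tasks z` on ref_id: each of those 8 rows is kept; rows whose y.ref_id has no match in z get NULL for z's columns.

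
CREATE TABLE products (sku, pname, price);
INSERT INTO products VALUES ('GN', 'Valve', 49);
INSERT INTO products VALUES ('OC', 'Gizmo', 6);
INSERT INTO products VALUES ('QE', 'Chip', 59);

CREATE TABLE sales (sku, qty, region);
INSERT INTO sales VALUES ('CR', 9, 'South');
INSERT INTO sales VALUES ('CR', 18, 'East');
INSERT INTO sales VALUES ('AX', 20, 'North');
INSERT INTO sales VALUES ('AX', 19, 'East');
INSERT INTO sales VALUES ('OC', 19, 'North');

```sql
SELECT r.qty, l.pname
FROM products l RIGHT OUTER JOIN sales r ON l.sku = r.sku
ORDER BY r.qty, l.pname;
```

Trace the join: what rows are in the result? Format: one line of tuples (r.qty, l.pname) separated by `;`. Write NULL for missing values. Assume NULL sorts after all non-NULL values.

(9, NULL); (18, NULL); (19, Gizmo); (19, NULL); (20, NULL)

RIGHT JOIN keeps every row from `sales`; unmatched rows get NULL for `products`'s columns.
Matching on l.sku = r.sku.
- l (sku=GN) has no partner in r.
- l (sku=OC) pairs with 1 row(s) of r.
- l (sku=QE) has no partner in r.
- 4 r row(s) had no l match → kept, l columns NULL.
After projecting and ordering:
r.qty | l.pname
9 | NULL
18 | NULL
19 | Gizmo
19 | NULL
20 | NULL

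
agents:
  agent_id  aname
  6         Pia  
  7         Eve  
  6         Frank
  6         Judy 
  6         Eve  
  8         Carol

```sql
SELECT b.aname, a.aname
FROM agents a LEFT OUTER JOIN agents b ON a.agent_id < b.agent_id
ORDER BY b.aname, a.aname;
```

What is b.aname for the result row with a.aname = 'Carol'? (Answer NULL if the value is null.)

LEFT JOIN keeps every row from `agents a`; unmatched rows get NULL for `agents b`'s columns.
Matching on a.agent_id < b.agent_id.
Matched pairs: 9; unmatched a rows kept: 1.

NULL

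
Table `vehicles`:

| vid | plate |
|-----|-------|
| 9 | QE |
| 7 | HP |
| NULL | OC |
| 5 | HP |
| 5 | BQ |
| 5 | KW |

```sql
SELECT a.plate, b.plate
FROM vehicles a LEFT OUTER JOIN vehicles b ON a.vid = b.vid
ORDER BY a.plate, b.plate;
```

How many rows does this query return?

12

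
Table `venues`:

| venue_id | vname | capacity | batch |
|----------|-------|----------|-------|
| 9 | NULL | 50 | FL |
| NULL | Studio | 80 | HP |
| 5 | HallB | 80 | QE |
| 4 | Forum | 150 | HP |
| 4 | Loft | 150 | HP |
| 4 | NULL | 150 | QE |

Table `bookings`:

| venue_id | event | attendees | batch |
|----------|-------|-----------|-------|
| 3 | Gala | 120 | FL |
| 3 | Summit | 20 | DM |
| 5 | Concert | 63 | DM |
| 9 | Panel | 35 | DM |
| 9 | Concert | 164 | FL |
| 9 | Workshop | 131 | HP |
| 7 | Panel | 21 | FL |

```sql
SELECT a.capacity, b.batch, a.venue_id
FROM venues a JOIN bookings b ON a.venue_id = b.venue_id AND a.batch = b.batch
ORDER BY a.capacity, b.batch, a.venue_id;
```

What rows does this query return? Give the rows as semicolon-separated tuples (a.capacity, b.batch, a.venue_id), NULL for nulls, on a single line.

(50, FL, 9)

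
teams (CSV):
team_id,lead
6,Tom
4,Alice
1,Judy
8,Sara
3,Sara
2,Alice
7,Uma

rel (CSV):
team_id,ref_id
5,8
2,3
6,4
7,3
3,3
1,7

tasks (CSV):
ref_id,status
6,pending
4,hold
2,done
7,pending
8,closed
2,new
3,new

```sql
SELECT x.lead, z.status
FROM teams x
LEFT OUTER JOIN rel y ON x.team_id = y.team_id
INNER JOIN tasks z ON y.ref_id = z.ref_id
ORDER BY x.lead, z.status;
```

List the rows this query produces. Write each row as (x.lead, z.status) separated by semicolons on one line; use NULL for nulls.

(Alice, new); (Judy, pending); (Sara, new); (Tom, hold); (Uma, new)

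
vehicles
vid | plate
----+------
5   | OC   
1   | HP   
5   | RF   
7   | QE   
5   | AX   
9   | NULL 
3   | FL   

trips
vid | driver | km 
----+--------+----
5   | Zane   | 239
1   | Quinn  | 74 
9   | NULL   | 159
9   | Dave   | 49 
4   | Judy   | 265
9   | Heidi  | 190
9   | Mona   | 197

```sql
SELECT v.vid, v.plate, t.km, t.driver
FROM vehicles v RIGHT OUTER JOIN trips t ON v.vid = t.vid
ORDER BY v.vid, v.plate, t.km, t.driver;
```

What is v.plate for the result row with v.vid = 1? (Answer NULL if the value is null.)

HP

RIGHT JOIN keeps every row from `trips`; unmatched rows get NULL for `vehicles`'s columns.
Matching on v.vid = t.vid.
Matched pairs: 8; unmatched t rows kept: 1.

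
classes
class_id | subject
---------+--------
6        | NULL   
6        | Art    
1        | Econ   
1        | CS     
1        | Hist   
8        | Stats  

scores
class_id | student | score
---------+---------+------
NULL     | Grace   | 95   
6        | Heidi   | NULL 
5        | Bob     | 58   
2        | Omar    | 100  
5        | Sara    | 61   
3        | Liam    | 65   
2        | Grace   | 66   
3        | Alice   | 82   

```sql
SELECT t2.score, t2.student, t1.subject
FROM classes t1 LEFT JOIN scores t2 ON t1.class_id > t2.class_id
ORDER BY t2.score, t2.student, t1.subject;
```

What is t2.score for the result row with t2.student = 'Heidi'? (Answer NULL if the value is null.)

NULL

LEFT JOIN keeps every row from `classes`; unmatched rows get NULL for `scores`'s columns.
Matching on t1.class_id > t2.class_id. A NULL in a compared column never satisfies the condition.
- t1[0] class_id=6 → 6 match(es) in t2 → 6 row(s).
- t1[1] class_id=6 → 6 match(es) in t2 → 6 row(s).
- t1[2] class_id=1 → no match; kept with NULLs on the t2 side.
- t1[3] class_id=1 → no match; kept with NULLs on the t2 side.
- t1[4] class_id=1 → no match; kept with NULLs on the t2 side.
- t1[5] class_id=8 → 7 match(es) in t2 → 7 row(s).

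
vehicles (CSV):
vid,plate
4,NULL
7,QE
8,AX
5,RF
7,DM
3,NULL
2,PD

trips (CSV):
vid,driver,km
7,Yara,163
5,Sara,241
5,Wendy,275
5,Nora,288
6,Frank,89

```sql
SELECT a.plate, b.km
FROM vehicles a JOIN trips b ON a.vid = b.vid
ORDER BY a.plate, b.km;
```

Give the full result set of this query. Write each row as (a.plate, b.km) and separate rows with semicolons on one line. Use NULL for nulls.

(DM, 163); (QE, 163); (RF, 241); (RF, 275); (RF, 288)

INNER JOIN keeps only pairs where the ON condition holds.
Matching on a.vid = b.vid.
- vid=4: no matching b row, dropped.
- vid=7: 1 matching b row(s), so 1 row(s) emitted.
- vid=8: no matching b row, dropped.
- vid=5: 3 matching b row(s), so 3 row(s) emitted.
- vid=7: 1 matching b row(s), so 1 row(s) emitted.
- vid=3: no matching b row, dropped.
- vid=2: no matching b row, dropped.
After projecting and ordering:
a.plate | b.km
DM | 163
QE | 163
RF | 241
RF | 275
RF | 288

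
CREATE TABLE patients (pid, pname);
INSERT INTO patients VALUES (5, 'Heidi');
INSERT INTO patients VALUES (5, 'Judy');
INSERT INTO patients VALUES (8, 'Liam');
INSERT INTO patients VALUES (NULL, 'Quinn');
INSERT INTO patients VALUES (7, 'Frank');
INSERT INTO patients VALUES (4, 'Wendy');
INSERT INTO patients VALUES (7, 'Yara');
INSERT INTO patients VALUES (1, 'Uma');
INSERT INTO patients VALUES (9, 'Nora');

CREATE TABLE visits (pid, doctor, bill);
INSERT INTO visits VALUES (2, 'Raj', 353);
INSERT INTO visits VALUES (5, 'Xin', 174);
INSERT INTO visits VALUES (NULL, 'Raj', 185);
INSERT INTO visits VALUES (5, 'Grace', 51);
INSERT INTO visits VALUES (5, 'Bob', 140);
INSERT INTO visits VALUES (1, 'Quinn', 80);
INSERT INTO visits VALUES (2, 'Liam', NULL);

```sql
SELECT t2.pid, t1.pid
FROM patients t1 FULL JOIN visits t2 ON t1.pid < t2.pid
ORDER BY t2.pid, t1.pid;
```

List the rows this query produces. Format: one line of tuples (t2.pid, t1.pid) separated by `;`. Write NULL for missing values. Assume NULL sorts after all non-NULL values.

(1, NULL); (2, 1); (2, 1); (5, 1); (5, 1); (5, 1); (5, 4); (5, 4); (5, 4); (NULL, 5); (NULL, 5); (NULL, 7); (NULL, 7); (NULL, 8); (NULL, 9); (NULL, NULL); (NULL, NULL)

FULL OUTER JOIN keeps every row from both sides; unmatched rows get NULL for the other side's columns.
Matching on t1.pid < t2.pid. A NULL in a compared column never satisfies the condition.
- t1 row (pid=5): no match → kept, t2 columns NULL.
- t1 row (pid=5): no match → kept, t2 columns NULL.
- t1 row (pid=8): no match → kept, t2 columns NULL.
- t1 row (pid=NULL): no match → kept, t2 columns NULL.
- t1 row (pid=7): no match → kept, t2 columns NULL.
- t1 row (pid=4): matches 3 t2 row(s) → 3 output row(s).
- t1 row (pid=7): no match → kept, t2 columns NULL.
- t1 row (pid=1): matches 5 t2 row(s) → 5 output row(s).
- t1 row (pid=9): no match → kept, t2 columns NULL.
- 2 t2 row(s) had no t1 match → kept, t1 columns NULL.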